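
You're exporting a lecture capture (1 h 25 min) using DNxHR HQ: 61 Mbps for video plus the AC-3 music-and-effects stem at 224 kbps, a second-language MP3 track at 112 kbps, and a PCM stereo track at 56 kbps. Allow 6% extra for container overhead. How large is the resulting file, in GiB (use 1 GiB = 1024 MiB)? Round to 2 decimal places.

38.64 GiB

1 h 25 min = 85 min = 5100 s
Audio total: 224 + 112 + 56 = 392 kbps = 0.392 Mbps.
Total bitrate: 61 + 0.392 = 61.392 Mbps.
Stream data: 61.392 Mbps × 5100 s = 313099.2 Mb.
With 6% container overhead: ×1.06.
331,885 Mb = 41,485,644,000 bytes ÷ 1,073,741,824 = 38.64 GiB.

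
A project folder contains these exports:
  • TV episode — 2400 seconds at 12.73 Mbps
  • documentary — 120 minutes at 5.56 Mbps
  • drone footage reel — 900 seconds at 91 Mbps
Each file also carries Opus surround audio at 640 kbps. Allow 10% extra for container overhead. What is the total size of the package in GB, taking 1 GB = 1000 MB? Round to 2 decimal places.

21.89 GB

Audio: 640 kbps = 0.640 Mbps.
TV episode: 13.370 Mbps × 2400 s × 1.10 = 35296.8 Mb
documentary: 6.200 Mbps × 7200 s × 1.10 = 49104.0 Mb
drone footage reel: 91.640 Mbps × 900 s × 1.10 = 90723.6 Mb
Total: 175124.4 Mb = 21890.5 MB.
= 21.89 GB.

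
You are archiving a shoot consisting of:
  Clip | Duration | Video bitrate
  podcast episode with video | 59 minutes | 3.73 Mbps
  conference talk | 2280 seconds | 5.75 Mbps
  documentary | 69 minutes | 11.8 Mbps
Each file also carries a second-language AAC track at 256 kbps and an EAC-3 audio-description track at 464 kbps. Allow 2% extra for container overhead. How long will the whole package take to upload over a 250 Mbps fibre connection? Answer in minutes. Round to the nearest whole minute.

6 minutes

Audio total: 256 + 464 = 720 kbps = 0.720 Mbps.
podcast episode with video: 4.450 Mbps × 3540 s × 1.02 = 16068.1 Mb
conference talk: 6.470 Mbps × 2280 s × 1.02 = 15046.6 Mb
documentary: 12.520 Mbps × 4140 s × 1.02 = 52869.5 Mb
Total: 83984.1 Mb = 10498.0 MB.
At 250 Mbps: 83984.1 / 250 = 336 s ≈ 5.6 minutes.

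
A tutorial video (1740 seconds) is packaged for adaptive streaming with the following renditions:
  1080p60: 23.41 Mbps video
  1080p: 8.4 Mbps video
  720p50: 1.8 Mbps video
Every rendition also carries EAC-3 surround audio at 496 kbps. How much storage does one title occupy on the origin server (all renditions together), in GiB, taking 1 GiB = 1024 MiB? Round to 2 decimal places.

7.11 GiB

Audio: 496 kbps = 0.496 Mbps.
Sum of rendition bitrates: (23.41+0.496) + (8.4+0.496) + (1.8+0.496) = 35.098 Mbps.
× 1740 s = 61,071 Mb = 7,634 MB = 7.110 GiB.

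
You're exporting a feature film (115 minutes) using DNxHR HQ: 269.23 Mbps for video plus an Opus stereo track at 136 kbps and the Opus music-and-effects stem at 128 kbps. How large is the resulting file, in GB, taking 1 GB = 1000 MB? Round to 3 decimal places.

232.439 GB

115 min = 6900 s
Audio total: 136 + 128 = 264 kbps = 0.264 Mbps.
Total bitrate: 269.23 + 0.264 = 269.494 Mbps.
Stream data: 269.494 Mbps × 6900 s = 1859508.6 Mb.
1,859,509 Mb ÷ 8 = 232,439 MB → 232.4 GB.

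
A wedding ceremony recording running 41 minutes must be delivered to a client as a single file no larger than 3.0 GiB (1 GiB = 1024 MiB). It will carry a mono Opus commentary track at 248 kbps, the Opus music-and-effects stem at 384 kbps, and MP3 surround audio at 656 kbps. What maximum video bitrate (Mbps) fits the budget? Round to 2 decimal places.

Budget: 3.0 GiB = 25769.8 Mb.
41 min = 2460 s
Total bitrate budget: 25769.8 Mb / 2460 s = 10.476 Mbps.
Audio total: 248 + 384 + 656 = 1288 kbps = 1.288 Mbps.
Video: 10.476 − 1.288 = 9.188 Mbps.

9.19 Mbps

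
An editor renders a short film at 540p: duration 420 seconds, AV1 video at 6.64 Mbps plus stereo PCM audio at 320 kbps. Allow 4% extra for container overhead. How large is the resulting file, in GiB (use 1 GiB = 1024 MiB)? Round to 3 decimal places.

Audio: 320 kbps = 0.320 Mbps.
Total bitrate: 6.64 + 0.320 = 6.960 Mbps.
Stream data: 6.960 Mbps × 420 s = 2923.2 Mb.
With 4% container overhead: ×1.04.
3,040 Mb = 380,016,000 bytes ÷ 1,073,741,824 = 0.3539 GiB.

0.354 GiB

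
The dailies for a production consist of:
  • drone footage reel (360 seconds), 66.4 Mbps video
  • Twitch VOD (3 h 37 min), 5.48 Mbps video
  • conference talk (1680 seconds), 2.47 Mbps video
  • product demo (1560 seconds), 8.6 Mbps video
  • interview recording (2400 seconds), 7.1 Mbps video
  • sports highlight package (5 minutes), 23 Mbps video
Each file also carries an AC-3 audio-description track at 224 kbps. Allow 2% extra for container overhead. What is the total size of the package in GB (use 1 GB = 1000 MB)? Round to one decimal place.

Audio: 224 kbps = 0.224 Mbps.
drone footage reel: 66.624 Mbps × 360 s × 1.02 = 24464.3 Mb
Twitch VOD: 5.704 Mbps × 13020 s × 1.02 = 75751.4 Mb
conference talk: 2.694 Mbps × 1680 s × 1.02 = 4616.4 Mb
product demo: 8.824 Mbps × 1560 s × 1.02 = 14040.7 Mb
interview recording: 7.324 Mbps × 2400 s × 1.02 = 17929.2 Mb
sports highlight package: 23.224 Mbps × 300 s × 1.02 = 7106.5 Mb
Total: 143908.6 Mb = 17988.6 MB.
= 17.99 GB.

18.0 GB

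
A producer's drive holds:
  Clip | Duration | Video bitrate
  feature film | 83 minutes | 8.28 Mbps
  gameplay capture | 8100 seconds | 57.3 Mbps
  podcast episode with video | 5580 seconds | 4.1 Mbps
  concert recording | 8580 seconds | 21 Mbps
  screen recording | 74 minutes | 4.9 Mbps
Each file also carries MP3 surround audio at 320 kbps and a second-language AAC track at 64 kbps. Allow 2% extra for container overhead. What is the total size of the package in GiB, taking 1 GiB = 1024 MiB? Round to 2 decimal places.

88.15 GiB

Audio total: 320 + 64 = 384 kbps = 0.384 Mbps.
feature film: 8.664 Mbps × 4980 s × 1.02 = 44009.7 Mb
gameplay capture: 57.684 Mbps × 8100 s × 1.02 = 476585.2 Mb
podcast episode with video: 4.484 Mbps × 5580 s × 1.02 = 25521.1 Mb
concert recording: 21.384 Mbps × 8580 s × 1.02 = 187144.2 Mb
screen recording: 5.284 Mbps × 4440 s × 1.02 = 23930.2 Mb
Total: 757190.4 Mb = 94648.8 MB.
= 88.15 GiB.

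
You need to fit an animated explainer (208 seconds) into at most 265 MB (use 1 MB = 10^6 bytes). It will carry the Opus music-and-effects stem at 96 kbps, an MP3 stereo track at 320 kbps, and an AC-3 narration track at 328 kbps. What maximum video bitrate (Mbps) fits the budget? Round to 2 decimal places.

Budget: 265 MB = 2120.0 Mb.
Total bitrate budget: 2120.0 Mb / 208 s = 10.192 Mbps.
Audio total: 96 + 320 + 328 = 744 kbps = 0.744 Mbps.
Video: 10.192 − 0.744 = 9.448 Mbps.

9.45 Mbps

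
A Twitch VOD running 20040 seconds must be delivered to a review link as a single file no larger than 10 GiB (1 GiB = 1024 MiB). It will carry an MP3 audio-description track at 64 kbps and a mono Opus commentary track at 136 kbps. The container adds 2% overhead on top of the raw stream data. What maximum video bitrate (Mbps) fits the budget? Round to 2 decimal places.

Budget: 10 GiB = 85899.3 Mb.
Stream payload after overhead: 85899.3 / 1.02 = 84215.0 Mb.
Total bitrate budget: 84215.0 Mb / 20040 s = 4.202 Mbps.
Audio total: 64 + 136 = 200 kbps = 0.200 Mbps.
Video: 4.202 − 0.200 = 4.002 Mbps.

4.00 Mbps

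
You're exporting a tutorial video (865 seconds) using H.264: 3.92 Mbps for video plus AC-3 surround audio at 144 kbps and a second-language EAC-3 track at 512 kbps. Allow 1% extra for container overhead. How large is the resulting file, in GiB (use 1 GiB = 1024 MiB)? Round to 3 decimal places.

0.465 GiB

Audio total: 144 + 512 = 656 kbps = 0.656 Mbps.
Total bitrate: 3.92 + 0.656 = 4.576 Mbps.
Stream data: 4.576 Mbps × 865 s = 3958.2 Mb.
With 1% container overhead: ×1.01.
3,998 Mb = 499,727,800 bytes ÷ 1,073,741,824 = 0.4654 GiB.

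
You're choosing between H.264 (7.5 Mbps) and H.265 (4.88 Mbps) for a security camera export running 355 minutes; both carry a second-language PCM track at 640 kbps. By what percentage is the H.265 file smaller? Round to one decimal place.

355 min = 21300 s
Audio: 640 kbps = 0.640 Mbps.
H.264: 8.140 Mbps × 21300 s = 173382.0 Mb = 20.184 GiB.
H.265: 5.520 Mbps × 21300 s = 117576.0 Mb = 13.688 GiB.
Reduction: (1 − 13.688/20.184) × 100 = 32.19%.

32.2%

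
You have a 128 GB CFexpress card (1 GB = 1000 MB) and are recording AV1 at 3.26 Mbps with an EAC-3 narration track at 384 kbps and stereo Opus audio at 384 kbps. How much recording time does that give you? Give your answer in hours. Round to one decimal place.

Audio total: 384 + 384 = 768 kbps = 0.768 Mbps.
Total bitrate: 3.26 + 0.768 = 4.028 Mbps.
Capacity: 128 GB = 1,024,000 Mb.
Recording time: 1,024,000 / 4.028 = 254,220 s ≈ 70.6 hours.

70.6 hours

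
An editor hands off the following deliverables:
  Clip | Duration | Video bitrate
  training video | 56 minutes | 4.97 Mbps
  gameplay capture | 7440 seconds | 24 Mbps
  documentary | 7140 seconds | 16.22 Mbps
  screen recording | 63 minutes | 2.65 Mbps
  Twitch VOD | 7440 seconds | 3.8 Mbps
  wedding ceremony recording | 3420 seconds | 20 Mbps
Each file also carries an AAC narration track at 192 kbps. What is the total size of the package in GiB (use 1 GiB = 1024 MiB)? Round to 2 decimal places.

49.36 GiB

Audio: 192 kbps = 0.192 Mbps.
training video: 5.162 Mbps × 3360 s = 17344.3 Mb
gameplay capture: 24.192 Mbps × 7440 s = 179988.5 Mb
documentary: 16.412 Mbps × 7140 s = 117181.7 Mb
screen recording: 2.842 Mbps × 3780 s = 10742.8 Mb
Twitch VOD: 3.992 Mbps × 7440 s = 29700.5 Mb
wedding ceremony recording: 20.192 Mbps × 3420 s = 69056.6 Mb
Total: 424014.4 Mb = 53001.8 MB.
= 49.36 GiB.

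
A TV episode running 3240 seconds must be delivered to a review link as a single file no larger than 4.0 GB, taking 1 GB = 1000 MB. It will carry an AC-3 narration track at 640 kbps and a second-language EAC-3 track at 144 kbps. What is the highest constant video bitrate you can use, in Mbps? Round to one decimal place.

Budget: 4.0 GB = 32000.0 Mb.
Total bitrate budget: 32000.0 Mb / 3240 s = 9.877 Mbps.
Audio total: 640 + 144 = 784 kbps = 0.784 Mbps.
Video: 9.877 − 0.784 = 9.093 Mbps.

9.1 Mbps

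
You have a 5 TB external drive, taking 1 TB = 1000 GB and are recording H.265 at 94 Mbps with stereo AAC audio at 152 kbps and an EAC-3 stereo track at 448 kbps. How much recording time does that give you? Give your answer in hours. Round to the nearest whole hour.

Audio total: 152 + 448 = 600 kbps = 0.600 Mbps.
Total bitrate: 94 + 0.600 = 94.600 Mbps.
Capacity: 5 TB = 40,000,000 Mb.
Recording time: 40,000,000 / 94.600 = 422,833 s ≈ 117 hours.

117 hours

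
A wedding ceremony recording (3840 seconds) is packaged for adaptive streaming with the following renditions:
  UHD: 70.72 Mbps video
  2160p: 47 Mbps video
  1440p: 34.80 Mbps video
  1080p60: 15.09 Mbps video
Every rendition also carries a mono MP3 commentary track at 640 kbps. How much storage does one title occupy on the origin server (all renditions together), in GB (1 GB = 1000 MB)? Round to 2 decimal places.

81.68 GB

Audio: 640 kbps = 0.640 Mbps.
Sum of rendition bitrates: (70.72+0.640) + (47+0.640) + (34.80+0.640) + (15.09+0.640) = 170.170 Mbps.
× 3840 s = 653,453 Mb = 81,682 MB = 81.68 GB.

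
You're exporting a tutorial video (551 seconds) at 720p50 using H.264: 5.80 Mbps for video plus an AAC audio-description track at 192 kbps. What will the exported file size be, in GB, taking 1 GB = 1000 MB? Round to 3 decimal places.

0.413 GB

Audio: 192 kbps = 0.192 Mbps.
Total bitrate: 5.80 + 0.192 = 5.992 Mbps.
Stream data: 5.992 Mbps × 551 s = 3301.6 Mb.
3,302 Mb ÷ 8 = 412.7 MB → 0.4127 GB.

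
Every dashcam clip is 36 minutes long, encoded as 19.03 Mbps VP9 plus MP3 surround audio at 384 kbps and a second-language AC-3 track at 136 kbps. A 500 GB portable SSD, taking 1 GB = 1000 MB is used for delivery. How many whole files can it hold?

94

36 min = 2160 s
Audio total: 384 + 136 = 520 kbps = 0.520 Mbps.
Total bitrate: 19.550 Mbps.
Per item: 19.550 Mbps × 2160 s = 42,228 Mb = 5,278 MB.
Capacity: 500 GB = 4,000,000 Mb; 94.72 items → 94 complete.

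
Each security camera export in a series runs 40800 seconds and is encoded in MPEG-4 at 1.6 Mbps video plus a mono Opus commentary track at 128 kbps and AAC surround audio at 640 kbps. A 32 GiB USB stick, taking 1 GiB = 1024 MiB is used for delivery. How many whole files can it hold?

2

Audio total: 128 + 640 = 768 kbps = 0.768 Mbps.
Total bitrate: 2.368 Mbps.
Per item: 2.368 Mbps × 40800 s = 96,614 Mb = 12,077 MB.
Capacity: 32 GiB = 274,878 Mb; 2.85 items → 2 complete.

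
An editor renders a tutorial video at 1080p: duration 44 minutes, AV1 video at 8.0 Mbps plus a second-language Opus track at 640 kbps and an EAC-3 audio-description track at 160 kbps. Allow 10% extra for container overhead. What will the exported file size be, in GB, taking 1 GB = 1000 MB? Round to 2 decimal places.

44 min = 2640 s
Audio total: 640 + 160 = 800 kbps = 0.800 Mbps.
Total bitrate: 8.0 + 0.800 = 8.800 Mbps.
Stream data: 8.800 Mbps × 2640 s = 23232.0 Mb.
With 10% container overhead: ×1.10.
25,555 Mb ÷ 8 = 3,194 MB → 3.194 GB.

3.19 GB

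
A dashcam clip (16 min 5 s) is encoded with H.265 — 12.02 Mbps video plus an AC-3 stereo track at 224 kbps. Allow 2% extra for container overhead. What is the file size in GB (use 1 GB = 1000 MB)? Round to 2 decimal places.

16 min 5 s = 965 s
Audio: 224 kbps = 0.224 Mbps.
Total bitrate: 12.02 + 0.224 = 12.244 Mbps.
Stream data: 12.244 Mbps × 965 s = 11815.5 Mb.
With 2% container overhead: ×1.02.
12,052 Mb ÷ 8 = 1,506 MB → 1.506 GB.

1.51 GB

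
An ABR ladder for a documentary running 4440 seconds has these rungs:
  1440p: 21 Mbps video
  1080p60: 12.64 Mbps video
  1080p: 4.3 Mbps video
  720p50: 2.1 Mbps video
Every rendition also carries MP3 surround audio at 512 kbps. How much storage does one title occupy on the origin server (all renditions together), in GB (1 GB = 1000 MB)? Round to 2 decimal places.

Audio: 512 kbps = 0.512 Mbps.
Sum of rendition bitrates: (21+0.512) + (12.64+0.512) + (4.3+0.512) + (2.1+0.512) = 42.088 Mbps.
× 4440 s = 186,871 Mb = 23,359 MB = 23.36 GB.

23.36 GB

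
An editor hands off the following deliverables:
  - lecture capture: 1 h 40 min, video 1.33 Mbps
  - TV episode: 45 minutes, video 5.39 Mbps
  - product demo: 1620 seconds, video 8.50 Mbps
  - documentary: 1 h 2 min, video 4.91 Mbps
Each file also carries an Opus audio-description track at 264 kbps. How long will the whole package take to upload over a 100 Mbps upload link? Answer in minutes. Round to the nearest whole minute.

10 minutes

Audio: 264 kbps = 0.264 Mbps.
lecture capture: 1.594 Mbps × 6000 s = 9564.0 Mb
TV episode: 5.654 Mbps × 2700 s = 15265.8 Mb
product demo: 8.764 Mbps × 1620 s = 14197.7 Mb
documentary: 5.174 Mbps × 3720 s = 19247.3 Mb
Total: 58274.8 Mb = 7284.3 MB.
At 100 Mbps: 58274.8 / 100 = 583 s ≈ 9.71 minutes.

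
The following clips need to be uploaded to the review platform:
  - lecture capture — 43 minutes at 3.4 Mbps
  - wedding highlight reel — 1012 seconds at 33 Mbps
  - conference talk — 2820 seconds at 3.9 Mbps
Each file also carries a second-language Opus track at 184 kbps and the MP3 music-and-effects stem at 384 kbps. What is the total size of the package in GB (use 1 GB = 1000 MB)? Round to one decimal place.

7.1 GB

Audio total: 184 + 384 = 568 kbps = 0.568 Mbps.
lecture capture: 3.968 Mbps × 2580 s = 10237.4 Mb
wedding highlight reel: 33.568 Mbps × 1012 s = 33970.8 Mb
conference talk: 4.468 Mbps × 2820 s = 12599.8 Mb
Total: 56808.0 Mb = 7101.0 MB.
= 7.101 GB.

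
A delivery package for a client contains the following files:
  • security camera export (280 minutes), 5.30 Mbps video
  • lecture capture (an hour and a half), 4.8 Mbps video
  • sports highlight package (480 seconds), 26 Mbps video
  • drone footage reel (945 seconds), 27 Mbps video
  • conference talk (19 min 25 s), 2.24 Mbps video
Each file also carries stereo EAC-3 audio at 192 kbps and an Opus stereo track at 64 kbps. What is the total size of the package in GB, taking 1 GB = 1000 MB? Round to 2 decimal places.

20.24 GB

Audio total: 192 + 64 = 256 kbps = 0.256 Mbps.
security camera export: 5.556 Mbps × 16800 s = 93340.8 Mb
lecture capture: 5.056 Mbps × 5400 s = 27302.4 Mb
sports highlight package: 26.256 Mbps × 480 s = 12602.9 Mb
drone footage reel: 27.256 Mbps × 945 s = 25756.9 Mb
conference talk: 2.496 Mbps × 1165 s = 2907.8 Mb
Total: 161910.8 Mb = 20238.9 MB.
= 20.24 GB.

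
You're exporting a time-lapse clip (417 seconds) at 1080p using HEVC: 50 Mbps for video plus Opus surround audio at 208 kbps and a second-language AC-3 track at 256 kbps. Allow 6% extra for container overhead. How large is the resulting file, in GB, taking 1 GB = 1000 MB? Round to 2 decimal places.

2.79 GB

Audio total: 208 + 256 = 464 kbps = 0.464 Mbps.
Total bitrate: 50 + 0.464 = 50.464 Mbps.
Stream data: 50.464 Mbps × 417 s = 21043.5 Mb.
With 6% container overhead: ×1.06.
22,306 Mb ÷ 8 = 2,788 MB → 2.788 GB.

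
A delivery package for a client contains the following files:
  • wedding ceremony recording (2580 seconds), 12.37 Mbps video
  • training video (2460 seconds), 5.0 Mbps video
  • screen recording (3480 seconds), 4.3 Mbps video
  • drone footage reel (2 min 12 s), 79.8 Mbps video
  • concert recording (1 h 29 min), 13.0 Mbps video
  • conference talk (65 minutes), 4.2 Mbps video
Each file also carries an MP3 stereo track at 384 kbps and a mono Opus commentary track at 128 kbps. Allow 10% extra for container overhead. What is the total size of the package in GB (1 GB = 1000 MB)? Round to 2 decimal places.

Audio total: 384 + 128 = 512 kbps = 0.512 Mbps.
wedding ceremony recording: 12.882 Mbps × 2580 s × 1.10 = 36559.1 Mb
training video: 5.512 Mbps × 2460 s × 1.10 = 14915.5 Mb
screen recording: 4.812 Mbps × 3480 s × 1.10 = 18420.3 Mb
drone footage reel: 80.312 Mbps × 132 s × 1.10 = 11661.3 Mb
concert recording: 13.512 Mbps × 5340 s × 1.10 = 79369.5 Mb
conference talk: 4.712 Mbps × 3900 s × 1.10 = 20214.5 Mb
Total: 181140.2 Mb = 22642.5 MB.
= 22.64 GB.

22.64 GB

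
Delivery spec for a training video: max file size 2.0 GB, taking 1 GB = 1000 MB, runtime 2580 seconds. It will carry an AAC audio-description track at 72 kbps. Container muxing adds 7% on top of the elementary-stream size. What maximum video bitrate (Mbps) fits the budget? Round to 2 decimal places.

5.72 Mbps

Budget: 2.0 GB = 16000.0 Mb.
Stream payload after overhead: 16000.0 / 1.07 = 14953.3 Mb.
Total bitrate budget: 14953.3 Mb / 2580 s = 5.796 Mbps.
Audio: 72 kbps = 0.072 Mbps.
Video: 5.796 − 0.072 = 5.724 Mbps.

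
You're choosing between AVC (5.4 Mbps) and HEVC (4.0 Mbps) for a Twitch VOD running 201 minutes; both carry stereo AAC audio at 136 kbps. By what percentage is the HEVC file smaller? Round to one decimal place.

201 min = 12060 s
Audio: 136 kbps = 0.136 Mbps.
AVC: 5.536 Mbps × 12060 s = 66764.2 Mb = 8.346 GB.
HEVC: 4.136 Mbps × 12060 s = 49880.2 Mb = 6.235 GB.
Reduction: (1 − 6.235/8.346) × 100 = 25.29%.

25.3%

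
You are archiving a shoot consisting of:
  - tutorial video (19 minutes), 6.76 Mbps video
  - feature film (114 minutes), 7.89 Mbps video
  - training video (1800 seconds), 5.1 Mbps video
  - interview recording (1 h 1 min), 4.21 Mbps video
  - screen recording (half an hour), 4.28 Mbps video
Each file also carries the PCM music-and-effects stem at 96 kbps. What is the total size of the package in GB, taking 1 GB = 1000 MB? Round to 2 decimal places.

11.93 GB

Audio: 96 kbps = 0.096 Mbps.
tutorial video: 6.856 Mbps × 1140 s = 7815.8 Mb
feature film: 7.986 Mbps × 6840 s = 54624.2 Mb
training video: 5.196 Mbps × 1800 s = 9352.8 Mb
interview recording: 4.306 Mbps × 3660 s = 15760.0 Mb
screen recording: 4.376 Mbps × 1800 s = 7876.8 Mb
Total: 95429.6 Mb = 11928.7 MB.
= 11.93 GB.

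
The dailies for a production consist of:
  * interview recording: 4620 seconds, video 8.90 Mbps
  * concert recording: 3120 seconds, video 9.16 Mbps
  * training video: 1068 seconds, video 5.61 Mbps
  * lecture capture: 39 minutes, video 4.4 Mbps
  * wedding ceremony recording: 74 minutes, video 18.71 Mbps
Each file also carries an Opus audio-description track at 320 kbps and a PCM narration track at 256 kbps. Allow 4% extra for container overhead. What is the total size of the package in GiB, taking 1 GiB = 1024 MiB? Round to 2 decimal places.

21.56 GiB

Audio total: 320 + 256 = 576 kbps = 0.576 Mbps.
interview recording: 9.476 Mbps × 4620 s × 1.04 = 45530.3 Mb
concert recording: 9.736 Mbps × 3120 s × 1.04 = 31591.4 Mb
training video: 6.186 Mbps × 1068 s × 1.04 = 6870.9 Mb
lecture capture: 4.976 Mbps × 2340 s × 1.04 = 12109.6 Mb
wedding ceremony recording: 19.286 Mbps × 4440 s × 1.04 = 89055.0 Mb
Total: 185157.2 Mb = 23144.6 MB.
= 21.56 GiB.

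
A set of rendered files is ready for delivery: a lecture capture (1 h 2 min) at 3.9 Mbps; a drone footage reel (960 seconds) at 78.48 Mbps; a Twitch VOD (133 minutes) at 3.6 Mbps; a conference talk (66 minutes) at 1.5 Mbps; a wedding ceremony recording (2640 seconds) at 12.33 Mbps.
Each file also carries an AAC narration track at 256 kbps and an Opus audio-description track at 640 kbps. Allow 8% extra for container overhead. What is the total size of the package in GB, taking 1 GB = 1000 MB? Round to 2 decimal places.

Audio total: 256 + 640 = 896 kbps = 0.896 Mbps.
lecture capture: 4.796 Mbps × 3720 s × 1.08 = 19268.4 Mb
drone footage reel: 79.376 Mbps × 960 s × 1.08 = 82297.0 Mb
Twitch VOD: 4.496 Mbps × 7980 s × 1.08 = 38748.3 Mb
conference talk: 2.396 Mbps × 3960 s × 1.08 = 10247.2 Mb
wedding ceremony recording: 13.226 Mbps × 2640 s × 1.08 = 37710.0 Mb
Total: 188271.0 Mb = 23533.9 MB.
= 23.53 GB.

23.53 GB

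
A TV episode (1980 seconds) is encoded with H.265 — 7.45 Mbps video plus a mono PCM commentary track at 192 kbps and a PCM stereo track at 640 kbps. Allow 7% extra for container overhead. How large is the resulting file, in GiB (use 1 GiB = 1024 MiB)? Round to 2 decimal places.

Audio total: 192 + 640 = 832 kbps = 0.832 Mbps.
Total bitrate: 7.45 + 0.832 = 8.282 Mbps.
Stream data: 8.282 Mbps × 1980 s = 16398.4 Mb.
With 7% container overhead: ×1.07.
17,546 Mb = 2,193,280,650 bytes ÷ 1,073,741,824 = 2.043 GiB.

2.04 GiB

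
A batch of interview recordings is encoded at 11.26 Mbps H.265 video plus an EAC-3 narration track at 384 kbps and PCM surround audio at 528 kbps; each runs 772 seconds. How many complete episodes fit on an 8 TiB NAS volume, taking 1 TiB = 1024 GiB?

7488

Audio total: 384 + 528 = 912 kbps = 0.912 Mbps.
Total bitrate: 12.172 Mbps.
Per item: 12.172 Mbps × 772 s = 9,397 Mb = 1,175 MB.
Capacity: 8 TiB = 70,368,744 Mb; 7488.60 items → 7488 complete.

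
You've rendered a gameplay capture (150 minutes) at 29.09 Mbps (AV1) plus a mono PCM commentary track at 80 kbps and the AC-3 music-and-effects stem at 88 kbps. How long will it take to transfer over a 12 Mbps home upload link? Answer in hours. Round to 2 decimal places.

6.10 hours

150 min = 9000 s
Audio total: 80 + 88 = 168 kbps = 0.168 Mbps.
Total bitrate: 29.258 Mbps.
File: 29.258 Mbps × 9000 s = 263322.0 Mb.
At 12 Mbps: 263322.0 / 12 = 21943.5 s ≈ 6.1 hours.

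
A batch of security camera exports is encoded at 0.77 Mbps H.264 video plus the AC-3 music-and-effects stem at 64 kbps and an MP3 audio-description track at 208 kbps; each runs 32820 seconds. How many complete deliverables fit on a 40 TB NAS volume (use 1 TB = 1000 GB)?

9357

Audio total: 64 + 208 = 272 kbps = 0.272 Mbps.
Total bitrate: 1.042 Mbps.
Per item: 1.042 Mbps × 32820 s = 34,198 Mb = 4,275 MB.
Capacity: 40 TB = 320,000,000 Mb; 9357.15 items → 9357 complete.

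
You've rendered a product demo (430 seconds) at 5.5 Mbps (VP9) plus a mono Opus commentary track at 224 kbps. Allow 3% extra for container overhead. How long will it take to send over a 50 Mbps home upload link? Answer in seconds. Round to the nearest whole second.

Audio: 224 kbps = 0.224 Mbps.
Total bitrate: 5.724 Mbps.
File: 5.724 Mbps × 430 s = 2461.3 Mb.
With 3% container overhead: ×1.03. → 2535.2 Mb.
At 50 Mbps: 2535.2 / 50 = 50.7 s ≈ 50.7 seconds.

51 seconds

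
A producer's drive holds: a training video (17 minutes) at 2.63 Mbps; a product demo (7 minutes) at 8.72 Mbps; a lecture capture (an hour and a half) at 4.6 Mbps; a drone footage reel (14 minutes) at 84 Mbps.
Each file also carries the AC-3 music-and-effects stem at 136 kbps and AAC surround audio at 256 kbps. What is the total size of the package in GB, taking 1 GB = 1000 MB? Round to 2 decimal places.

Audio total: 136 + 256 = 392 kbps = 0.392 Mbps.
training video: 3.022 Mbps × 1020 s = 3082.4 Mb
product demo: 9.112 Mbps × 420 s = 3827.0 Mb
lecture capture: 4.992 Mbps × 5400 s = 26956.8 Mb
drone footage reel: 84.392 Mbps × 840 s = 70889.3 Mb
Total: 104755.6 Mb = 13094.4 MB.
= 13.09 GB.

13.09 GB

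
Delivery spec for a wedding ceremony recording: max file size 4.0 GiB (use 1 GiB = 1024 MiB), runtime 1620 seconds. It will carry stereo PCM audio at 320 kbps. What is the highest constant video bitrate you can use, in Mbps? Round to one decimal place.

20.9 Mbps

Budget: 4.0 GiB = 34359.7 Mb.
Total bitrate budget: 34359.7 Mb / 1620 s = 21.210 Mbps.
Audio: 320 kbps = 0.320 Mbps.
Video: 21.210 − 0.320 = 20.890 Mbps.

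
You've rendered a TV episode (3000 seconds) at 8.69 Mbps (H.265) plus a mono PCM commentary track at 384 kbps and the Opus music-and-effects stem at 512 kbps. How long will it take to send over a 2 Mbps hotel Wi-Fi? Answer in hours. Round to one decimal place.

Audio total: 384 + 512 = 896 kbps = 0.896 Mbps.
Total bitrate: 9.586 Mbps.
File: 9.586 Mbps × 3000 s = 28758.0 Mb.
At 2 Mbps: 28758.0 / 2 = 14379.0 s ≈ 3.99 hours.

4.0 hours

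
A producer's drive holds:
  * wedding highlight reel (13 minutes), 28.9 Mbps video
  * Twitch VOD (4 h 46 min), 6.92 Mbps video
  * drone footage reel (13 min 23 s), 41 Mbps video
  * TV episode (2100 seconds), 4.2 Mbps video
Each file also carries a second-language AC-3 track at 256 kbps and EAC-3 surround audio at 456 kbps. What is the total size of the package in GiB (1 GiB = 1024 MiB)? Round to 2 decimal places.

Audio total: 256 + 456 = 712 kbps = 0.712 Mbps.
wedding highlight reel: 29.612 Mbps × 780 s = 23097.4 Mb
Twitch VOD: 7.632 Mbps × 17160 s = 130965.1 Mb
drone footage reel: 41.712 Mbps × 803 s = 33494.7 Mb
TV episode: 4.912 Mbps × 2100 s = 10315.2 Mb
Total: 197872.4 Mb = 24734.1 MB.
= 23.04 GiB.

23.04 GiB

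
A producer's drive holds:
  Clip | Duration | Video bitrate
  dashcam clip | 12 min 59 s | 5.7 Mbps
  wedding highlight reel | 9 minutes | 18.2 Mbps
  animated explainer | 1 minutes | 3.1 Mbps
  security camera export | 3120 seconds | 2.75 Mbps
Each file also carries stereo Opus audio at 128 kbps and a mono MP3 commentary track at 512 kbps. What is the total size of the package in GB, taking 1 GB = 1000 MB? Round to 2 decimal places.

3.24 GB

Audio total: 128 + 512 = 640 kbps = 0.640 Mbps.
dashcam clip: 6.340 Mbps × 779 s = 4938.9 Mb
wedding highlight reel: 18.840 Mbps × 540 s = 10173.6 Mb
animated explainer: 3.740 Mbps × 60 s = 224.4 Mb
security camera export: 3.390 Mbps × 3120 s = 10576.8 Mb
Total: 25913.7 Mb = 3239.2 MB.
= 3.239 GB.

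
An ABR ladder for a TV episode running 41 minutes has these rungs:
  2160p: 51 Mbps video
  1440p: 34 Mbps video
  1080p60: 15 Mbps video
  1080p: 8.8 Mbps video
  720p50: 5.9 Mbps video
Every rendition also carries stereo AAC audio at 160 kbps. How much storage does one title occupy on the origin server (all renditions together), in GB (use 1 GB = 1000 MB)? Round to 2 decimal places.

41 min = 2460 s
Audio: 160 kbps = 0.160 Mbps.
Sum of rendition bitrates: (51+0.160) + (34+0.160) + (15+0.160) + (8.8+0.160) + (5.9+0.160) = 115.500 Mbps.
× 2460 s = 284,130 Mb = 35,516 MB = 35.52 GB.

35.52 GB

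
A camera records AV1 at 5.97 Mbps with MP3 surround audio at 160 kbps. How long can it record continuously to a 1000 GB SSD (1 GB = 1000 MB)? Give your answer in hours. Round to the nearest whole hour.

Audio: 160 kbps = 0.160 Mbps.
Total bitrate: 5.97 + 0.160 = 6.130 Mbps.
Capacity: 1000 GB = 8,000,000 Mb.
Recording time: 8,000,000 / 6.130 = 1,305,057 s ≈ 363 hours.

363 hours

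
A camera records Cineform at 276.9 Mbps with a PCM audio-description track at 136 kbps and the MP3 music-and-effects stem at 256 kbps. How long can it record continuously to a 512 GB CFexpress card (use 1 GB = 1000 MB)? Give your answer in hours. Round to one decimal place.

Audio total: 136 + 256 = 392 kbps = 0.392 Mbps.
Total bitrate: 276.9 + 0.392 = 277.292 Mbps.
Capacity: 512 GB = 4,096,000 Mb.
Recording time: 4,096,000 / 277.292 = 14,771 s ≈ 4.10 hours.

4.1 hours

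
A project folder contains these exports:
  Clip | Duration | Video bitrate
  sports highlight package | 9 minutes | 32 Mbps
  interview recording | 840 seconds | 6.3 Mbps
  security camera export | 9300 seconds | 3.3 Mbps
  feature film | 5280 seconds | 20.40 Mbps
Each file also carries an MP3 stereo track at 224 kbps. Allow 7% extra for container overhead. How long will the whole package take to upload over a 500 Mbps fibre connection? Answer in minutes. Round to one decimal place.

5.9 minutes

Audio: 224 kbps = 0.224 Mbps.
sports highlight package: 32.224 Mbps × 540 s × 1.07 = 18619.0 Mb
interview recording: 6.524 Mbps × 840 s × 1.07 = 5863.8 Mb
security camera export: 3.524 Mbps × 9300 s × 1.07 = 35067.3 Mb
feature film: 20.624 Mbps × 5280 s × 1.07 = 116517.4 Mb
Total: 176067.5 Mb = 22008.4 MB.
At 500 Mbps: 176067.5 / 500 = 352 s ≈ 5.87 minutes.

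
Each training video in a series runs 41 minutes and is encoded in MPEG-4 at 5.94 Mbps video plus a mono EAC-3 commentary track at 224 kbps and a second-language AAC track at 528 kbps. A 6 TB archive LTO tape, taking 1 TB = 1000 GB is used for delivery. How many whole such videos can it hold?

2915

41 min = 2460 s
Audio total: 224 + 528 = 752 kbps = 0.752 Mbps.
Total bitrate: 6.692 Mbps.
Per item: 6.692 Mbps × 2460 s = 16,462 Mb = 2,058 MB.
Capacity: 6 TB = 48,000,000 Mb; 2915.75 items → 2915 complete.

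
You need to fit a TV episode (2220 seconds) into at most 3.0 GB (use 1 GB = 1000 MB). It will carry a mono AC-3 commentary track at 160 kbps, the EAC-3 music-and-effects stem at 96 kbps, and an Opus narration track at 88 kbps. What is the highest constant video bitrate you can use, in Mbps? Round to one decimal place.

Budget: 3.0 GB = 24000.0 Mb.
Total bitrate budget: 24000.0 Mb / 2220 s = 10.811 Mbps.
Audio total: 160 + 96 + 88 = 344 kbps = 0.344 Mbps.
Video: 10.811 − 0.344 = 10.467 Mbps.

10.5 Mbps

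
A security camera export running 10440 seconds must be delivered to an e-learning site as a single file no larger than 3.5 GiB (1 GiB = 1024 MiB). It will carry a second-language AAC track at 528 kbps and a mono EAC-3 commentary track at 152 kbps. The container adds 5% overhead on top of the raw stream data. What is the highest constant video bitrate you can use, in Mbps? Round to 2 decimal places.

2.06 Mbps

Budget: 3.5 GiB = 30064.8 Mb.
Stream payload after overhead: 30064.8 / 1.05 = 28633.1 Mb.
Total bitrate budget: 28633.1 Mb / 10440 s = 2.743 Mbps.
Audio total: 528 + 152 = 680 kbps = 0.680 Mbps.
Video: 2.743 − 0.680 = 2.063 Mbps.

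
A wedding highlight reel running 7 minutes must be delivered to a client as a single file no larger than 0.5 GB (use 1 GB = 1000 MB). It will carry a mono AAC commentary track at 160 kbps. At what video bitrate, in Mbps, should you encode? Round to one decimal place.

9.4 Mbps

Budget: 0.5 GB = 4000.0 Mb.
7 min = 420 s
Total bitrate budget: 4000.0 Mb / 420 s = 9.524 Mbps.
Audio: 160 kbps = 0.160 Mbps.
Video: 9.524 − 0.160 = 9.364 Mbps.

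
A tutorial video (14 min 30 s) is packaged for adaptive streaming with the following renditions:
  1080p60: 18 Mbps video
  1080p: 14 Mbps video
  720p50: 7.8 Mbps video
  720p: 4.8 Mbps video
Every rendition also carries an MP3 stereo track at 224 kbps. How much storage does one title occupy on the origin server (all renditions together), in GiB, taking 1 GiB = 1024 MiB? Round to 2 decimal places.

14 min 30 s = 870 s
Audio: 224 kbps = 0.224 Mbps.
Sum of rendition bitrates: (18+0.224) + (14+0.224) + (7.8+0.224) + (4.8+0.224) = 45.496 Mbps.
× 870 s = 39,582 Mb = 4,948 MB = 4.608 GiB.

4.61 GiB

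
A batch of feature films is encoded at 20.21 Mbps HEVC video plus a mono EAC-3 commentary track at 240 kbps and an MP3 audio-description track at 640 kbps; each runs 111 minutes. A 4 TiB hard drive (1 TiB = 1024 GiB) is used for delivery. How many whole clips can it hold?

250

111 min = 6660 s
Audio total: 240 + 640 = 880 kbps = 0.880 Mbps.
Total bitrate: 21.090 Mbps.
Per item: 21.090 Mbps × 6660 s = 140,459 Mb = 17,557 MB.
Capacity: 4 TiB = 35,184,372 Mb; 250.49 items → 250 complete.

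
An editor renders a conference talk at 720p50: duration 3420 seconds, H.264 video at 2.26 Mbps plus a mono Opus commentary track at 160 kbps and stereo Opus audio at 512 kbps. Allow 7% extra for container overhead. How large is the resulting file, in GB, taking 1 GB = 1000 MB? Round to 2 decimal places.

1.34 GB

Audio total: 160 + 512 = 672 kbps = 0.672 Mbps.
Total bitrate: 2.26 + 0.672 = 2.932 Mbps.
Stream data: 2.932 Mbps × 3420 s = 10027.4 Mb.
With 7% container overhead: ×1.07.
10,729 Mb ÷ 8 = 1,341 MB → 1.341 GB.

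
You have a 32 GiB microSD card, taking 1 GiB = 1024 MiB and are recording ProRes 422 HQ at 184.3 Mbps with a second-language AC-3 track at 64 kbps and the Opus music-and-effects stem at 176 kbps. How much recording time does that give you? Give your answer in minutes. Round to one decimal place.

Audio total: 64 + 176 = 240 kbps = 0.240 Mbps.
Total bitrate: 184.3 + 0.240 = 184.540 Mbps.
Capacity: 32 GiB = 274,878 Mb.
Recording time: 274,878 / 184.540 = 1,490 s ≈ 24.8 minutes.

24.8 minutes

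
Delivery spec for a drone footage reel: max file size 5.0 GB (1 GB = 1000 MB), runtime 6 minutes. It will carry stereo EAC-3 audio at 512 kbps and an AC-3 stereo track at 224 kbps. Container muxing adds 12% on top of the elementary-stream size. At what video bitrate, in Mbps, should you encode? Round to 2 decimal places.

98.47 Mbps

Budget: 5.0 GB = 40000.0 Mb.
Stream payload after overhead: 40000.0 / 1.12 = 35714.3 Mb.
6 min = 360 s
Total bitrate budget: 35714.3 Mb / 360 s = 99.206 Mbps.
Audio total: 512 + 224 = 736 kbps = 0.736 Mbps.
Video: 99.206 − 0.736 = 98.470 Mbps.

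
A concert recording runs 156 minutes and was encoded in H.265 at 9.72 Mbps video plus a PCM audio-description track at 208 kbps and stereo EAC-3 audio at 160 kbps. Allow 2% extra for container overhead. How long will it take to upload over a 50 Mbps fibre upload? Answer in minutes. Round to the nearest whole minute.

32 minutes

156 min = 9360 s
Audio total: 208 + 160 = 368 kbps = 0.368 Mbps.
Total bitrate: 10.088 Mbps.
File: 10.088 Mbps × 9360 s = 94423.7 Mb.
With 2% container overhead: ×1.02. → 96312.2 Mb.
At 50 Mbps: 96312.2 / 50 = 1926.2 s ≈ 32.1 minutes.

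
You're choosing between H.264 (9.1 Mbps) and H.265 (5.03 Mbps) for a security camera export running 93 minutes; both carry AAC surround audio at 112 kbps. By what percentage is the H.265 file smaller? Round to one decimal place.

93 min = 5580 s
Audio: 112 kbps = 0.112 Mbps.
H.264: 9.212 Mbps × 5580 s = 51403.0 Mb = 5.984 GiB.
H.265: 5.142 Mbps × 5580 s = 28692.4 Mb = 3.340 GiB.
Reduction: (1 − 3.340/5.984) × 100 = 44.18%.

44.2%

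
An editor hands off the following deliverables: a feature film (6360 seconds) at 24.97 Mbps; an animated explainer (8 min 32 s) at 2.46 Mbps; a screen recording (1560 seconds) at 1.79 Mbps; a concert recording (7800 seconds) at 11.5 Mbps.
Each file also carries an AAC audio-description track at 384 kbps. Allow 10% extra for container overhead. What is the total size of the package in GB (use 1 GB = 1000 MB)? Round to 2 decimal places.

35.58 GB

Audio: 384 kbps = 0.384 Mbps.
feature film: 25.354 Mbps × 6360 s × 1.10 = 177376.6 Mb
animated explainer: 2.844 Mbps × 512 s × 1.10 = 1601.7 Mb
screen recording: 2.174 Mbps × 1560 s × 1.10 = 3730.6 Mb
concert recording: 11.884 Mbps × 7800 s × 1.10 = 101964.7 Mb
Total: 284673.6 Mb = 35584.2 MB.
= 35.58 GB.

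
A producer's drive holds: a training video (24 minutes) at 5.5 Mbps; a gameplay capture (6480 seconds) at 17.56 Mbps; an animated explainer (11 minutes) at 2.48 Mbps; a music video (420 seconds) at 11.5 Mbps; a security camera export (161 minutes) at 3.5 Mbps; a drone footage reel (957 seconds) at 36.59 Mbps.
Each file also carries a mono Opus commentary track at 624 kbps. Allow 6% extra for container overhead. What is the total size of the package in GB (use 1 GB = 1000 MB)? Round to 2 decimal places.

Audio: 624 kbps = 0.624 Mbps.
training video: 6.124 Mbps × 1440 s × 1.06 = 9347.7 Mb
gameplay capture: 18.184 Mbps × 6480 s × 1.06 = 124902.3 Mb
animated explainer: 3.104 Mbps × 660 s × 1.06 = 2171.6 Mb
music video: 12.124 Mbps × 420 s × 1.06 = 5397.6 Mb
security camera export: 4.124 Mbps × 9660 s × 1.06 = 42228.1 Mb
drone footage reel: 37.214 Mbps × 957 s × 1.06 = 37750.6 Mb
Total: 221797.8 Mb = 27724.7 MB.
= 27.72 GB.

27.72 GB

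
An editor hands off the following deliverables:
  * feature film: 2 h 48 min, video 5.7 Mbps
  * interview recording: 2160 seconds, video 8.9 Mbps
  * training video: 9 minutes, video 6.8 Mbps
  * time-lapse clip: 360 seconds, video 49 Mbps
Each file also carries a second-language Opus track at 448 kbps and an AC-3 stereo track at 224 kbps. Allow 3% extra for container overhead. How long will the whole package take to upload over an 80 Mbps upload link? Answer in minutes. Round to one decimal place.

22.9 minutes

Audio total: 448 + 224 = 672 kbps = 0.672 Mbps.
feature film: 6.372 Mbps × 10080 s × 1.03 = 66156.7 Mb
interview recording: 9.572 Mbps × 2160 s × 1.03 = 21295.8 Mb
training video: 7.472 Mbps × 540 s × 1.03 = 4155.9 Mb
time-lapse clip: 49.672 Mbps × 360 s × 1.03 = 18418.4 Mb
Total: 110026.7 Mb = 13753.3 MB.
At 80 Mbps: 110026.7 / 80 = 1375 s ≈ 22.9 minutes.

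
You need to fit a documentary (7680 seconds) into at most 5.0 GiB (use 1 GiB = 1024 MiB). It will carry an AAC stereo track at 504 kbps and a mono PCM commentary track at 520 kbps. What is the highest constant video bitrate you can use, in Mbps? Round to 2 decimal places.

4.57 Mbps

Budget: 5.0 GiB = 42949.7 Mb.
Total bitrate budget: 42949.7 Mb / 7680 s = 5.592 Mbps.
Audio total: 504 + 520 = 1024 kbps = 1.024 Mbps.
Video: 5.592 − 1.024 = 4.568 Mbps.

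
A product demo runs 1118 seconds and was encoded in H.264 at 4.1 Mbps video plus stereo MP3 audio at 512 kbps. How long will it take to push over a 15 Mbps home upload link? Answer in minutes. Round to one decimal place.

5.7 minutes

Audio: 512 kbps = 0.512 Mbps.
Total bitrate: 4.612 Mbps.
File: 4.612 Mbps × 1118 s = 5156.2 Mb.
At 15 Mbps: 5156.2 / 15 = 343.7 s ≈ 5.73 minutes.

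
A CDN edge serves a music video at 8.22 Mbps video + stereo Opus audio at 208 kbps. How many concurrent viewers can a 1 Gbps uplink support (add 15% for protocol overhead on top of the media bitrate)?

103

Audio: 208 kbps = 0.208 Mbps.
Per-viewer media rate: 8.428 Mbps.
On the wire with 15% overhead: 9.692 Mbps.
1 Gbps = 1,000 Mbps; 1,000 / 9.692 = 103.18 → 103 viewers.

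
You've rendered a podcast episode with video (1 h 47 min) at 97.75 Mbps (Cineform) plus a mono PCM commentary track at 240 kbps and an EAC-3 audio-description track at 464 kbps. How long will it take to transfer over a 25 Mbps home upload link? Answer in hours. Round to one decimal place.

1 h 47 min = 107 min = 6420 s
Audio total: 240 + 464 = 704 kbps = 0.704 Mbps.
Total bitrate: 98.454 Mbps.
File: 98.454 Mbps × 6420 s = 632074.7 Mb.
At 25 Mbps: 632074.7 / 25 = 25283.0 s ≈ 7.02 hours.

7.0 hours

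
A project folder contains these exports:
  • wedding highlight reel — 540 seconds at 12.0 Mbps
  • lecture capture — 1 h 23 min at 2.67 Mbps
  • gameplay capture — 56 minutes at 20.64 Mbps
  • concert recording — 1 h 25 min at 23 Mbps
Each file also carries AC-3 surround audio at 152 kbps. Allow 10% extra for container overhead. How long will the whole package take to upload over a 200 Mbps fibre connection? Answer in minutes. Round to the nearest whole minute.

19 minutes

Audio: 152 kbps = 0.152 Mbps.
wedding highlight reel: 12.152 Mbps × 540 s × 1.10 = 7218.3 Mb
lecture capture: 2.822 Mbps × 4980 s × 1.10 = 15458.9 Mb
gameplay capture: 20.792 Mbps × 3360 s × 1.10 = 76847.2 Mb
concert recording: 23.152 Mbps × 5100 s × 1.10 = 129882.7 Mb
Total: 229407.2 Mb = 28675.9 MB.
At 200 Mbps: 229407.2 / 200 = 1147 s ≈ 19.1 minutes.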